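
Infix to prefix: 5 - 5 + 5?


left-to-right (same/higher precedence on left): tree is (+ (- 5 5) 5)
Prefix: + - 5 5 5


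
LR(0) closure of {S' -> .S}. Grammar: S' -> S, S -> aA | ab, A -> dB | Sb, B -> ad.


Start: S' -> .S
For each item with dot before a nonterminal B, add B -> .γ for every B-production
Closure: [S' -> .S, S -> .aA, S -> .ab]


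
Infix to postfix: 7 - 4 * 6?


* has higher precedence, evaluate 4*6 first
Postfix: 7 4 6 * -


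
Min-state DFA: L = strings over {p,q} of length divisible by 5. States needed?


Track length mod 5: states 0..4, accept at 0
Minimal DFA: 5 states


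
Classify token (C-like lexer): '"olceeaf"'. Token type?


Pattern: double-quoted sequence
Type: STRING_LITERAL


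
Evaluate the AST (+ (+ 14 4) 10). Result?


Evaluate inner: (+ 14 4) = 18
Evaluate root: (+ 18 10) = 28
Result: 28


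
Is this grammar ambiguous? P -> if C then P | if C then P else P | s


dangling else: 'if C then if C then s else s' parses two ways
Ambiguous


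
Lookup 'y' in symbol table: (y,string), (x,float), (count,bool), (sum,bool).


Lookup 'y' → type string


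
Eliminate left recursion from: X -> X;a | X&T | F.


Left-recursive alternatives: X;a, X&T; non-recursive: F
Introduce X': X -> FX', X' -> ;aX' | &TX' | ε


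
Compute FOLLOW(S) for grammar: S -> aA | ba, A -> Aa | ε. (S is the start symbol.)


$ ∈ FOLLOW(S). For each A -> αBβ: add FIRST(β)\{ε} to FOLLOW(B); if β nullable, add FOLLOW(A).
FOLLOW(S) = {$}


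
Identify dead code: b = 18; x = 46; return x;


b is assigned but never read
Dead: 'b = 18'


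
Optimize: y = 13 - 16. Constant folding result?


13 - 16 = -3 at compile time
Optimized: y = -3


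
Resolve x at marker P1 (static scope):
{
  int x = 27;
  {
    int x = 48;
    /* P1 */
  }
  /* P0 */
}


x declared in the same block as P1
x = 48


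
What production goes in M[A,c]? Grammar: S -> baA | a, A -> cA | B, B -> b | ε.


For [A, c]: 'c' ∈ FIRST(cA)
Entry: A -> cA


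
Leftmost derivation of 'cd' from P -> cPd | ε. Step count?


Derivation: P => cPd => cd
Steps: 2


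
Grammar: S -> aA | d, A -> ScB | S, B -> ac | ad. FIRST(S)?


Per alternative of S: FIRST(aA) = {a}; FIRST(d) = {d}
FIRST(S) = {a, d}


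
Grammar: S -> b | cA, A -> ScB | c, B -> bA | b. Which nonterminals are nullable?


A nonterminal is nullable iff some alternative derives ε (directly, or every symbol in it is nullable)
Nullable: {}


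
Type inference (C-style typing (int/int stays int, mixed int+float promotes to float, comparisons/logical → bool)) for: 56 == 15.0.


Operand types: int == float
Rule: comparison yields bool
Result type: bool


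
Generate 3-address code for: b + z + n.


Break into single-operator statements:
t1 = b + z
t2 = t1 + n


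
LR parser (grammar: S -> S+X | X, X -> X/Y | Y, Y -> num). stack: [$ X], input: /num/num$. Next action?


shift '/' to continue X -> X/Y
Action: shift


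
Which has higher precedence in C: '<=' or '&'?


'<=' is relational (level 7); '&' is bitwise AND (level 5)
Higher level binds tighter
'<=' has higher precedence than '&'


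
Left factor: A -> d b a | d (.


Common prefix: 'd'
Factored: A -> d A', A' -> b a | (


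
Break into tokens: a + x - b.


Scan left to right, longest-match per lexeme
Tokens: ID(a), OP(+), ID(x), OP(-), ID(b)


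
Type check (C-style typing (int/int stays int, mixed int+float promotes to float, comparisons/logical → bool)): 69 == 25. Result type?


Operand types: int == int
Rule: comparison yields bool
Result type: bool


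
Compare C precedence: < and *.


'*' is multiplicative (level 10); '<' is relational (level 7)
Higher level binds tighter
'*' has higher precedence than '<'


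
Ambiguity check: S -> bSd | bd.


balanced b^n…d^n: each string has a unique parse
Unambiguous


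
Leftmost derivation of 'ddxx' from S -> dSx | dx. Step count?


Derivation: S => dSx => ddxx
Steps: 2


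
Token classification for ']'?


Pattern: delimiter/punctuation
Type: PUNCTUATION


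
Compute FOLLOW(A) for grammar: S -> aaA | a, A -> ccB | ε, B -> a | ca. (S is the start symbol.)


$ ∈ FOLLOW(S). For each A -> αBβ: add FIRST(β)\{ε} to FOLLOW(B); if β nullable, add FOLLOW(A).
FOLLOW(A) = {$}


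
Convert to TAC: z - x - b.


Break into single-operator statements:
t1 = z - x
t2 = t1 - b


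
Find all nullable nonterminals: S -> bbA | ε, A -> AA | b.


A nonterminal is nullable iff some alternative derives ε (directly, or every symbol in it is nullable)
Nullable: {S}


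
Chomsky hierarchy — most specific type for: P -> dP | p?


Right-linear: every RHS is a terminal or a terminal followed by one nonterminal
Classification: Type 3 (Regular)


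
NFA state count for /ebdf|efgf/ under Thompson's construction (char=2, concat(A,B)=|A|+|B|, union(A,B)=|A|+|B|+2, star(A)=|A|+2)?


Syntax tree has 8 char leaf(s), 1 union(s), 0 star(s)
chars contribute 8×2 = 16; each union adds +2; each star adds +2
Total: 16 + 2 + 0 = 18 states


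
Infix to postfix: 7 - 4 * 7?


* has higher precedence, evaluate 4*7 first
Postfix: 7 4 7 * -


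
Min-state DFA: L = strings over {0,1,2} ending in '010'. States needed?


Track the longest suffix of input matching a prefix of '010': 4 classes (prefixes of length 0..3)
Minimal DFA: 4 states


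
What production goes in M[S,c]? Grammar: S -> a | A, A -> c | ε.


For [S, c]: 'c' ∈ FIRST(A)
Entry: S -> A


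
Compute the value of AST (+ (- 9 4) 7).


Evaluate inner: (- 9 4) = 5
Evaluate root: (+ 5 7) = 12
Result: 12


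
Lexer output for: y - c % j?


Scan left to right, longest-match per lexeme
Tokens: ID(y), OP(-), ID(c), OP(%), ID(j)


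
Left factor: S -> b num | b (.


Common prefix: 'b'
Factored: S -> b S', S' -> num | (


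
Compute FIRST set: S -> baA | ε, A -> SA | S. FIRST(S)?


Per alternative of S: FIRST(baA) = {b}; FIRST(ε) = {ε}
FIRST(S) = {b, ε}


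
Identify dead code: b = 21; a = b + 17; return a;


b is read by a's definition; a is returned
No dead code


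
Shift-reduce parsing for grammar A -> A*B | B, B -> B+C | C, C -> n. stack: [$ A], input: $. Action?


start symbol A on stack, input exhausted
Action: accept


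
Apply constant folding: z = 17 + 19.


17 + 19 = 36 at compile time
Optimized: z = 36


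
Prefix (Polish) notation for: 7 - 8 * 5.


'*' binds tighter: tree is (- 7 (* 8 5))
Prefix: - 7 * 8 5


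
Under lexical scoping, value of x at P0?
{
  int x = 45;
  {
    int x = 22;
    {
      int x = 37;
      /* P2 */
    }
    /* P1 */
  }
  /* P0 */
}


x declared in the same block as P0
x = 45


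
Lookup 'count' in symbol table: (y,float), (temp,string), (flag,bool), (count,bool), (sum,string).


Lookup 'count' → type bool


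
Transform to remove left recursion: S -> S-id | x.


Left-recursive alternatives: S-id; non-recursive: x
Introduce S': S -> xS', S' -> -idS' | ε


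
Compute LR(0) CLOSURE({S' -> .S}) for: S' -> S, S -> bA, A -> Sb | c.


Start: S' -> .S
For each item with dot before a nonterminal B, add B -> .γ for every B-production
Closure: [S' -> .S, S -> .bA]


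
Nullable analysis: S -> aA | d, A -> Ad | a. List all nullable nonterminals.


A nonterminal is nullable iff some alternative derives ε (directly, or every symbol in it is nullable)
Nullable: {}


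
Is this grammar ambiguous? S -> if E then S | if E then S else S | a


dangling else: 'if E then if E then a else a' parses two ways
Ambiguous


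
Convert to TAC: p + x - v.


Break into single-operator statements:
t1 = p + x
t2 = t1 - v


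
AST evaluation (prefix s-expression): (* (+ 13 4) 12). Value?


Evaluate inner: (+ 13 4) = 17
Evaluate root: (* 17 12) = 204
Result: 204


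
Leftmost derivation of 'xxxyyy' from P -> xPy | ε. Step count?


Derivation: P => xPy => xxPyy => xxxPyyy => xxxyyy
Steps: 4


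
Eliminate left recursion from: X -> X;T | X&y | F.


Left-recursive alternatives: X;T, X&y; non-recursive: F
Introduce X': X -> FX', X' -> ;TX' | &yX' | ε


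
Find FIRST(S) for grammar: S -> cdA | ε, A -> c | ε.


Per alternative of S: FIRST(cdA) = {c}; FIRST(ε) = {ε}
FIRST(S) = {c, ε}


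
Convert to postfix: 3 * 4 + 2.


Left to right (same or higher precedence on left)
Postfix: 3 4 * 2 +


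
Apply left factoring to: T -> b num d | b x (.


Common prefix: 'b'
Factored: T -> b T', T' -> num d | x (


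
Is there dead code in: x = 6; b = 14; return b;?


x is assigned but never read
Dead: 'x = 6'


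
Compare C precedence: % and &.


'%' is multiplicative (level 10); '&' is bitwise AND (level 5)
Higher level binds tighter
'%' has higher precedence than '&'


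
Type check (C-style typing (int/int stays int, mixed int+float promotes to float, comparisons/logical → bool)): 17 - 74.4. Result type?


Operand types: int - float
Rule: mixed int/float promotes to float; int/int stays int
Result type: float


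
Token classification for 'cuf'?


Pattern: letter/underscore followed by alphanumerics, not a keyword
Type: IDENTIFIER


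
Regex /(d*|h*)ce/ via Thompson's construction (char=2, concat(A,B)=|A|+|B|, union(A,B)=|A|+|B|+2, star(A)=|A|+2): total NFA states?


Syntax tree has 4 char leaf(s), 1 union(s), 2 star(s)
chars contribute 4×2 = 8; each union adds +2; each star adds +2
Total: 8 + 2 + 4 = 14 states


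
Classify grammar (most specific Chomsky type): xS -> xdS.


LHS has context (more than one symbol) and |LHS| ≤ |RHS|
Classification: Type 1 (Context-Sensitive)


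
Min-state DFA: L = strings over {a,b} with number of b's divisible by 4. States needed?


Track (count of b) mod 4: states 0..3, accept at 0
Minimal DFA: 4 states


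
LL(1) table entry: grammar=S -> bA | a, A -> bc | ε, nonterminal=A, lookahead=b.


For [A, b]: 'b' ∈ FIRST(bc)
Entry: A -> bc


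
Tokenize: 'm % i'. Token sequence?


Scan left to right, longest-match per lexeme
Tokens: ID(m), OP(%), ID(i)


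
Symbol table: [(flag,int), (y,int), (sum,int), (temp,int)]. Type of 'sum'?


Lookup 'sum' → type int


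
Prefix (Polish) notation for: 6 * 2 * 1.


left-to-right (same/higher precedence on left): tree is (* (* 6 2) 1)
Prefix: * * 6 2 1


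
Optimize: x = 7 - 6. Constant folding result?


7 - 6 = 1 at compile time
Optimized: x = 1


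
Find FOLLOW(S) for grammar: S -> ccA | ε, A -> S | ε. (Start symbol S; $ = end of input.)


$ ∈ FOLLOW(S). For each A -> αBβ: add FIRST(β)\{ε} to FOLLOW(B); if β nullable, add FOLLOW(A).
FOLLOW(S) = {$}


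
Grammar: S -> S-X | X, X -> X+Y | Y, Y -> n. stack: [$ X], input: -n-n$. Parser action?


lookahead ∉ {+} so X won't extend; reduce S -> X
Action: reduce (S -> X)


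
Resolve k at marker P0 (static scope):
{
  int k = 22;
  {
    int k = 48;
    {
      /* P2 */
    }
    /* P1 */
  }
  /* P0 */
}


k declared in the same block as P0
k = 22


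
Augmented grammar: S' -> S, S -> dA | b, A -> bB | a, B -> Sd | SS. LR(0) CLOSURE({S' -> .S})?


Start: S' -> .S
For each item with dot before a nonterminal B, add B -> .γ for every B-production
Closure: [S' -> .S, S -> .dA, S -> .b]


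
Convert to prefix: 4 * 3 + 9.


left-to-right (same/higher precedence on left): tree is (+ (* 4 3) 9)
Prefix: + * 4 3 9


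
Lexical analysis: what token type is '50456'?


Pattern: digits only
Type: INTEGER_LITERAL


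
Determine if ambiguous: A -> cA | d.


right-linear, alternatives start with distinct terminals 'c' vs 'd': unique leftmost derivation
Unambiguous


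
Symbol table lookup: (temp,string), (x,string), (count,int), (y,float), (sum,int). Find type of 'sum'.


Lookup 'sum' → type int


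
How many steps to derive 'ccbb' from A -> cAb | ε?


Derivation: A => cAb => ccAbb => ccbb
Steps: 3


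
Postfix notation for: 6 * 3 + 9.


Left to right (same or higher precedence on left)
Postfix: 6 3 * 9 +


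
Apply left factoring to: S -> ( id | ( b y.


Common prefix: '('
Factored: S -> ( S', S' -> id | b y


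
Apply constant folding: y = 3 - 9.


3 - 9 = -6 at compile time
Optimized: y = -6


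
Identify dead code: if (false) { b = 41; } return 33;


condition is constant false, so the whole block is unreachable
Dead: 'if (false) { b = 41; }'


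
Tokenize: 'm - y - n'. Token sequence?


Scan left to right, longest-match per lexeme
Tokens: ID(m), OP(-), ID(y), OP(-), ID(n)


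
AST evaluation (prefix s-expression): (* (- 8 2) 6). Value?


Evaluate inner: (- 8 2) = 6
Evaluate root: (* 6 6) = 36
Result: 36


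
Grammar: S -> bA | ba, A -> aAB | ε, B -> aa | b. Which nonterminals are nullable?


A nonterminal is nullable iff some alternative derives ε (directly, or every symbol in it is nullable)
Nullable: {A}


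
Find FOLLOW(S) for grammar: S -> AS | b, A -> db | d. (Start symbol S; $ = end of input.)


$ ∈ FOLLOW(S). For each A -> αBβ: add FIRST(β)\{ε} to FOLLOW(B); if β nullable, add FOLLOW(A).
FOLLOW(S) = {$}


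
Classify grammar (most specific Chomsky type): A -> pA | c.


Right-linear: every RHS is a terminal or a terminal followed by one nonterminal
Classification: Type 3 (Regular)


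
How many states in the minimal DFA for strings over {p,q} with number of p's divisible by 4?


Track (count of p) mod 4: states 0..3, accept at 0
Minimal DFA: 4 states


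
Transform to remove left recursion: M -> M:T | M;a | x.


Left-recursive alternatives: M:T, M;a; non-recursive: x
Introduce M': M -> xM', M' -> :TM' | ;aM' | ε


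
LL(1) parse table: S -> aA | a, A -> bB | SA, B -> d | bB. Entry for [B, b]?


For [B, b]: 'b' ∈ FIRST(bB)
Entry: B -> bB


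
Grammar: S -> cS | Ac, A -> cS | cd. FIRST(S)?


Per alternative of S: FIRST(cS) = {c}; FIRST(Ac) = {c}
FIRST(S) = {c}


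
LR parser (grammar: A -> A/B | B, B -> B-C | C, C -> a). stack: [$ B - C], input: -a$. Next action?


handle 'B-C' on top
Action: reduce (B -> B-C)


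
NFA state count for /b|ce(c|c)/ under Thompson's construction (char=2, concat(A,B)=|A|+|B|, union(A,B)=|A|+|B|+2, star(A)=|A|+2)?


Syntax tree has 5 char leaf(s), 2 union(s), 0 star(s)
chars contribute 5×2 = 10; each union adds +2; each star adds +2
Total: 10 + 4 + 0 = 14 states


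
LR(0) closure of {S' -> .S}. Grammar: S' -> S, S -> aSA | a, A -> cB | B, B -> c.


Start: S' -> .S
For each item with dot before a nonterminal B, add B -> .γ for every B-production
Closure: [S' -> .S, S -> .aSA, S -> .a]


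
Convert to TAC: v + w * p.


Break into single-operator statements:
t1 = w * p
t2 = v + t1


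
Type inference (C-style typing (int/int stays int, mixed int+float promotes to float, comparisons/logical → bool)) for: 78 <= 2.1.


Operand types: int <= float
Rule: comparison yields bool
Result type: bool


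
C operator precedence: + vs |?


'+' is additive (level 9); '|' is bitwise OR (level 3)
Higher level binds tighter
'+' has higher precedence than '|'


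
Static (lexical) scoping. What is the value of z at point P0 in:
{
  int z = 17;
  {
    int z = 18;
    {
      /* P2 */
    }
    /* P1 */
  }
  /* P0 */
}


z declared in the same block as P0
z = 17


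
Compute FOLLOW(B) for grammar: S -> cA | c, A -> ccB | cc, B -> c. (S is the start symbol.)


$ ∈ FOLLOW(S). For each A -> αBβ: add FIRST(β)\{ε} to FOLLOW(B); if β nullable, add FOLLOW(A).
FOLLOW(B) = {$}


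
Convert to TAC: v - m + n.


Break into single-operator statements:
t1 = v - m
t2 = t1 + n


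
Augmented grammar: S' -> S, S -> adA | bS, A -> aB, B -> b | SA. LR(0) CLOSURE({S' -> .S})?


Start: S' -> .S
For each item with dot before a nonterminal B, add B -> .γ for every B-production
Closure: [S' -> .S, S -> .adA, S -> .bS]


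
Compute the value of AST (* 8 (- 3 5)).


Evaluate inner: (- 3 5) = -2
Evaluate root: (* 8 -2) = -16
Result: -16


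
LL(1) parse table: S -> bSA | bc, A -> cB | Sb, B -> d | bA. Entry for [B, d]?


For [B, d]: 'd' ∈ FIRST(d)
Entry: B -> d


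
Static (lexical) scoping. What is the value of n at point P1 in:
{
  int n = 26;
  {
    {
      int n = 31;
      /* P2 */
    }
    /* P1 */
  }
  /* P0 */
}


P1's block does not declare n; resolves to the enclosing declaration at depth 0
n = 26


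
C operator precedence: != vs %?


'%' is multiplicative (level 10); '!=' is equality (level 6)
Higher level binds tighter
'%' has higher precedence than '!='


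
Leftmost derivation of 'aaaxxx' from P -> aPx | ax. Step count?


Derivation: P => aPx => aaPxx => aaaxxx
Steps: 3


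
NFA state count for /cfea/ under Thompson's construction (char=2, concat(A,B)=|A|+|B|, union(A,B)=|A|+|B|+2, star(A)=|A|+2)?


Syntax tree has 4 char leaf(s), 0 union(s), 0 star(s)
chars contribute 4×2 = 8; each union adds +2; each star adds +2
Total: 8 + 0 + 0 = 8 states


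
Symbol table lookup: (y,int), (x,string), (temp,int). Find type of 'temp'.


Lookup 'temp' → type int


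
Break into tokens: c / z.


Scan left to right, longest-match per lexeme
Tokens: ID(c), OP(/), ID(z)


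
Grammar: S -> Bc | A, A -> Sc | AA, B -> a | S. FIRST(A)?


Per alternative of A: FIRST(Sc) = {a}; FIRST(AA) = {a}
FIRST(A) = {a}


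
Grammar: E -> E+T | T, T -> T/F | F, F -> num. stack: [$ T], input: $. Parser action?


lookahead ∉ {/} so T won't extend; reduce E -> T
Action: reduce (E -> T)


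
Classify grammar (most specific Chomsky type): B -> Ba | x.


Left-linear: every RHS is a terminal or one nonterminal followed by a terminal
Classification: Type 3 (Regular)


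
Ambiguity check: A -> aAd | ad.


balanced a^n…d^n: each string has a unique parse
Unambiguous


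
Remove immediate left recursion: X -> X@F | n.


Left-recursive alternatives: X@F; non-recursive: n
Introduce X': X -> nX', X' -> @FX' | ε


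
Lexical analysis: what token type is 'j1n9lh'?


Pattern: letter/underscore followed by alphanumerics, not a keyword
Type: IDENTIFIER


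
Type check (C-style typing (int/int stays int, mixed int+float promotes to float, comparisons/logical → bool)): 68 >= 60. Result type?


Operand types: int >= int
Rule: comparison yields bool
Result type: bool


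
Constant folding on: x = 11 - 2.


11 - 2 = 9 at compile time
Optimized: x = 9


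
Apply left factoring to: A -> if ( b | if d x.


Common prefix: 'if'
Factored: A -> if A', A' -> ( b | d x


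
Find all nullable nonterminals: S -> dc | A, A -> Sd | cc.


A nonterminal is nullable iff some alternative derives ε (directly, or every symbol in it is nullable)
Nullable: {}


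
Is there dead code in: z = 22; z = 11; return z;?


first assignment to z is overwritten before any read
Dead: 'z = 22'


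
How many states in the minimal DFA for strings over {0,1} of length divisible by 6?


Track length mod 6: states 0..5, accept at 0
Minimal DFA: 6 states


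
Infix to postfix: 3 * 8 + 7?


Left to right (same or higher precedence on left)
Postfix: 3 8 * 7 +


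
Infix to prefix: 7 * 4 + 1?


left-to-right (same/higher precedence on left): tree is (+ (* 7 4) 1)
Prefix: + * 7 4 1


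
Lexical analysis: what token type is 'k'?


Pattern: letter/underscore followed by alphanumerics, not a keyword
Type: IDENTIFIER


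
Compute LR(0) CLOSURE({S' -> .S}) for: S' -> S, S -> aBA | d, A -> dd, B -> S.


Start: S' -> .S
For each item with dot before a nonterminal B, add B -> .γ for every B-production
Closure: [S' -> .S, S -> .aBA, S -> .d]


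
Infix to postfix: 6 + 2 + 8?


Left to right (same or higher precedence on left)
Postfix: 6 2 + 8 +


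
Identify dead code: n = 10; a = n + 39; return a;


n is read by a's definition; a is returned
No dead code


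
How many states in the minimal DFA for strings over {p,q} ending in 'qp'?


Track the longest suffix of input matching a prefix of 'qp': 3 classes (prefixes of length 0..2)
Minimal DFA: 3 states


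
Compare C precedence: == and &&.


'==' is equality (level 6); '&&' is logical AND (level 2)
Higher level binds tighter
'==' has higher precedence than '&&'


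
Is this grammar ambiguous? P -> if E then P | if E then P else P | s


dangling else: 'if E then if E then s else s' parses two ways
Ambiguous


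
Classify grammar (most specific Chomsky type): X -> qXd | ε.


Single nonterminal LHS, but q^n d^n is not regular
Classification: Type 2 (Context-Free)


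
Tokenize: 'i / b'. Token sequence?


Scan left to right, longest-match per lexeme
Tokens: ID(i), OP(/), ID(b)


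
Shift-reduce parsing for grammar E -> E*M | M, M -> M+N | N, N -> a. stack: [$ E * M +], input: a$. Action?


no handle; shift 'a'
Action: shift


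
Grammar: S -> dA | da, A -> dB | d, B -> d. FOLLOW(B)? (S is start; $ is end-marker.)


$ ∈ FOLLOW(S). For each A -> αBβ: add FIRST(β)\{ε} to FOLLOW(B); if β nullable, add FOLLOW(A).
FOLLOW(B) = {$}


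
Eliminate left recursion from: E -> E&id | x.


Left-recursive alternatives: E&id; non-recursive: x
Introduce E': E -> xE', E' -> &idE' | ε


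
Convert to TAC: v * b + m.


Break into single-operator statements:
t1 = v * b
t2 = t1 + m


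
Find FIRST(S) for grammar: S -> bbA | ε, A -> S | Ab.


Per alternative of S: FIRST(bbA) = {b}; FIRST(ε) = {ε}
FIRST(S) = {b, ε}


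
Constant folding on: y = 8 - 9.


8 - 9 = -1 at compile time
Optimized: y = -1


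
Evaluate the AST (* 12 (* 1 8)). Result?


Evaluate inner: (* 1 8) = 8
Evaluate root: (* 12 8) = 96
Result: 96


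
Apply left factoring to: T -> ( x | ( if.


Common prefix: '('
Factored: T -> ( T', T' -> x | if


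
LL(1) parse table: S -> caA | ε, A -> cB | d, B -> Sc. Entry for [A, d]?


For [A, d]: 'd' ∈ FIRST(d)
Entry: A -> d


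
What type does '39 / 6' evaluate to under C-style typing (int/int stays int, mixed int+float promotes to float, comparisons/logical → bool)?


Operand types: int / int
Rule: mixed int/float promotes to float; int/int stays int
Result type: int


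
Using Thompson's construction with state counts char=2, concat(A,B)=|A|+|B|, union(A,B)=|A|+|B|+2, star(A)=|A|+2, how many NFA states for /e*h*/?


Syntax tree has 2 char leaf(s), 0 union(s), 2 star(s)
chars contribute 2×2 = 4; each union adds +2; each star adds +2
Total: 4 + 0 + 4 = 8 states


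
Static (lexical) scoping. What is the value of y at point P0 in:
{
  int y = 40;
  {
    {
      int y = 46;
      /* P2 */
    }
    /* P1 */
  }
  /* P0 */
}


y declared in the same block as P0
y = 40


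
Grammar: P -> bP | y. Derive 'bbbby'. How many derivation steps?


Derivation: P => bP => bbP => bbbP => bbbbP => bbbby
Steps: 5


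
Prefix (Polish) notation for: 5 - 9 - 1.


left-to-right (same/higher precedence on left): tree is (- (- 5 9) 1)
Prefix: - - 5 9 1


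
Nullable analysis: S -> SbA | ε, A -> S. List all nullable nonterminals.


A nonterminal is nullable iff some alternative derives ε (directly, or every symbol in it is nullable)
Nullable: {A, S}


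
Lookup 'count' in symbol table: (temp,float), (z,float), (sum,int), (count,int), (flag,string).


Lookup 'count' → type int


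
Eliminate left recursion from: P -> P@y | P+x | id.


Left-recursive alternatives: P@y, P+x; non-recursive: id
Introduce P': P -> idP', P' -> @yP' | +xP' | ε


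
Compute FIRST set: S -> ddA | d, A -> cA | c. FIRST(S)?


Per alternative of S: FIRST(ddA) = {d}; FIRST(d) = {d}
FIRST(S) = {d}


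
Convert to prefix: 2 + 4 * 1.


'*' binds tighter: tree is (+ 2 (* 4 1))
Prefix: + 2 * 4 1


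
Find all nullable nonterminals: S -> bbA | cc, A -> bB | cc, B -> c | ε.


A nonterminal is nullable iff some alternative derives ε (directly, or every symbol in it is nullable)
Nullable: {B}


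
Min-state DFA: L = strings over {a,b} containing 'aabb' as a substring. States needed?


KMP-style automaton: 4 progress states + 1 absorbing accept = 5
Minimal DFA: 5 states


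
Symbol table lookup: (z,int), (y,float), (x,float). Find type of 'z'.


Lookup 'z' → type int


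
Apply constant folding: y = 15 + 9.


15 + 9 = 24 at compile time
Optimized: y = 24


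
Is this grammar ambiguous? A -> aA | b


right-linear, alternatives start with distinct terminals 'a' vs 'b': unique leftmost derivation
Unambiguous


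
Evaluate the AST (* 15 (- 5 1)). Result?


Evaluate inner: (- 5 1) = 4
Evaluate root: (* 15 4) = 60
Result: 60


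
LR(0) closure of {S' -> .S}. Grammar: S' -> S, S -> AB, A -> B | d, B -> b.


Start: S' -> .S
For each item with dot before a nonterminal B, add B -> .γ for every B-production
Closure: [S' -> .S, S -> .AB, A -> .B, A -> .d, B -> .b]


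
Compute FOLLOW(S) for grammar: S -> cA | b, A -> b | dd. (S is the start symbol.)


$ ∈ FOLLOW(S). For each A -> αBβ: add FIRST(β)\{ε} to FOLLOW(B); if β nullable, add FOLLOW(A).
FOLLOW(S) = {$}


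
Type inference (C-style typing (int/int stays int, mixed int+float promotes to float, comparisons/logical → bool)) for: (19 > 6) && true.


Operand types: bool && bool
Rule: logical operators take bool operands and yield bool
Result type: bool


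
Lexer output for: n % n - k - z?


Scan left to right, longest-match per lexeme
Tokens: ID(n), OP(%), ID(n), OP(-), ID(k), OP(-), ID(z)


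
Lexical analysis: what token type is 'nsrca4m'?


Pattern: letter/underscore followed by alphanumerics, not a keyword
Type: IDENTIFIER


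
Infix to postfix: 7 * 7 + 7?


Left to right (same or higher precedence on left)
Postfix: 7 7 * 7 +


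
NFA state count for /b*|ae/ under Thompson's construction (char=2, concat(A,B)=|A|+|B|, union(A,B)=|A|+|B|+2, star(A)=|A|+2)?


Syntax tree has 3 char leaf(s), 1 union(s), 1 star(s)
chars contribute 3×2 = 6; each union adds +2; each star adds +2
Total: 6 + 2 + 2 = 10 states


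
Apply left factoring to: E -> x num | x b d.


Common prefix: 'x'
Factored: E -> x E', E' -> num | b d


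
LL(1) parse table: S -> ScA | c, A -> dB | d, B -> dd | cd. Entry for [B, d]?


For [B, d]: 'd' ∈ FIRST(dd)
Entry: B -> dd


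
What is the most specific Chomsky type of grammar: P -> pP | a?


Right-linear: every RHS is a terminal or a terminal followed by one nonterminal
Classification: Type 3 (Regular)


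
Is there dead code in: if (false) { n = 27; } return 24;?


condition is constant false, so the whole block is unreachable
Dead: 'if (false) { n = 27; }'


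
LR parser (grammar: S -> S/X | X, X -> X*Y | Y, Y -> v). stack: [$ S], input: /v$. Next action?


shift '/' to continue S -> S/X
Action: shift


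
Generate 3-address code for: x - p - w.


Break into single-operator statements:
t1 = x - p
t2 = t1 - w


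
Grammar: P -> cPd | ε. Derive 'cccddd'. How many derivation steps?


Derivation: P => cPd => ccPdd => cccPddd => cccddd
Steps: 4


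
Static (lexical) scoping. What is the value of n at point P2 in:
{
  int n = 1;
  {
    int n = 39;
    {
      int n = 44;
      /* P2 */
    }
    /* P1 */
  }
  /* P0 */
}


n declared in the same block as P2
n = 44


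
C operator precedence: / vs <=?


'/' is multiplicative (level 10); '<=' is relational (level 7)
Higher level binds tighter
'/' has higher precedence than '<='


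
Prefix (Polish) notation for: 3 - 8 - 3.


left-to-right (same/higher precedence on left): tree is (- (- 3 8) 3)
Prefix: - - 3 8 3


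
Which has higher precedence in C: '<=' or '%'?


'%' is multiplicative (level 10); '<=' is relational (level 7)
Higher level binds tighter
'%' has higher precedence than '<='


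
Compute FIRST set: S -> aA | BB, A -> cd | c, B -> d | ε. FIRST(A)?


Per alternative of A: FIRST(cd) = {c}; FIRST(c) = {c}
FIRST(A) = {c}


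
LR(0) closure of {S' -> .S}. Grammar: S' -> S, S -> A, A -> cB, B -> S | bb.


Start: S' -> .S
For each item with dot before a nonterminal B, add B -> .γ for every B-production
Closure: [S' -> .S, S -> .A, A -> .cB]


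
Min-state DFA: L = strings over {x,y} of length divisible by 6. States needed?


Track length mod 6: states 0..5, accept at 0
Minimal DFA: 6 states


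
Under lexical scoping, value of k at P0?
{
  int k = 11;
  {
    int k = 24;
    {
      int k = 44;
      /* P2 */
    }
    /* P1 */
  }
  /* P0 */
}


k declared in the same block as P0
k = 11


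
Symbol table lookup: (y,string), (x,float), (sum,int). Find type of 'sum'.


Lookup 'sum' → type int


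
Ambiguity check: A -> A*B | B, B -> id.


precedence layered via separate nonterminal B: deterministic
Unambiguous


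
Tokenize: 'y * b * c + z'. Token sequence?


Scan left to right, longest-match per lexeme
Tokens: ID(y), OP(*), ID(b), OP(*), ID(c), OP(+), ID(z)


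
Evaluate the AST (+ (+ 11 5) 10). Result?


Evaluate inner: (+ 11 5) = 16
Evaluate root: (+ 16 10) = 26
Result: 26


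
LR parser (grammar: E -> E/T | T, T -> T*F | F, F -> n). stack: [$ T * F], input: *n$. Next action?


handle 'T*F' on top
Action: reduce (T -> T*F)


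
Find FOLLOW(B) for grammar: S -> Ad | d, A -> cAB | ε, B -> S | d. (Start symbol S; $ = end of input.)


$ ∈ FOLLOW(S). For each A -> αBβ: add FIRST(β)\{ε} to FOLLOW(B); if β nullable, add FOLLOW(A).
FOLLOW(B) = {c, d}


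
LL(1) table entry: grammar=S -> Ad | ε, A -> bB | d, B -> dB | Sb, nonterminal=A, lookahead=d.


For [A, d]: 'd' ∈ FIRST(d)
Entry: A -> d


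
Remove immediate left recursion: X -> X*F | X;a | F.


Left-recursive alternatives: X*F, X;a; non-recursive: F
Introduce X': X -> FX', X' -> *FX' | ;aX' | ε


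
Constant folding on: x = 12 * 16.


12 * 16 = 192 at compile time
Optimized: x = 192


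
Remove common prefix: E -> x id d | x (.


Common prefix: 'x'
Factored: E -> x E', E' -> id d | (


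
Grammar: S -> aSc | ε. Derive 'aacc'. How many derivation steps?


Derivation: S => aSc => aaScc => aacc
Steps: 3


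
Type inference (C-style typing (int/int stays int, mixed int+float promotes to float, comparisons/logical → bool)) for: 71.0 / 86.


Operand types: float / int
Rule: mixed int/float promotes to float; int/int stays int
Result type: float


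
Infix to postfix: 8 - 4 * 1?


* has higher precedence, evaluate 4*1 first
Postfix: 8 4 1 * -


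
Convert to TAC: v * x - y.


Break into single-operator statements:
t1 = v * x
t2 = t1 - y


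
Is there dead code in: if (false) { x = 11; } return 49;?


condition is constant false, so the whole block is unreachable
Dead: 'if (false) { x = 11; }'


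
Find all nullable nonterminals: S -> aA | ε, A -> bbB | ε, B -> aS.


A nonterminal is nullable iff some alternative derives ε (directly, or every symbol in it is nullable)
Nullable: {A, S}


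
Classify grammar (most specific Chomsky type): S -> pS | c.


Right-linear: every RHS is a terminal or a terminal followed by one nonterminal
Classification: Type 3 (Regular)


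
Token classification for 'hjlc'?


Pattern: letter/underscore followed by alphanumerics, not a keyword
Type: IDENTIFIER


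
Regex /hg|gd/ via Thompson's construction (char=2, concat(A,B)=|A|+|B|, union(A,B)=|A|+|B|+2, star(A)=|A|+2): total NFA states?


Syntax tree has 4 char leaf(s), 1 union(s), 0 star(s)
chars contribute 4×2 = 8; each union adds +2; each star adds +2
Total: 8 + 2 + 0 = 10 states


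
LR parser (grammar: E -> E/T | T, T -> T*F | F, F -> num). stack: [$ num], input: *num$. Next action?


'num' on top is the handle for F -> num
Action: reduce (F -> num)


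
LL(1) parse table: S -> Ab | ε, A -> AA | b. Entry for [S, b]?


For [S, b]: 'b' ∈ FIRST(Ab)
Entry: S -> Ab


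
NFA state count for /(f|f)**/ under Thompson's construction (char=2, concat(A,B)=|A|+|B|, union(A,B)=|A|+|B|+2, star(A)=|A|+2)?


Syntax tree has 2 char leaf(s), 1 union(s), 2 star(s)
chars contribute 2×2 = 4; each union adds +2; each star adds +2
Total: 4 + 2 + 4 = 10 states


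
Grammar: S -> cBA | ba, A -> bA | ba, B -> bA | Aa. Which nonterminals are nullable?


A nonterminal is nullable iff some alternative derives ε (directly, or every symbol in it is nullable)
Nullable: {}


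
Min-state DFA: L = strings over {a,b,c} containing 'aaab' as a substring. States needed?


KMP-style automaton: 4 progress states + 1 absorbing accept = 5
Minimal DFA: 5 states


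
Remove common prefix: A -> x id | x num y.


Common prefix: 'x'
Factored: A -> x A', A' -> id | num y


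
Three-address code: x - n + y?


Break into single-operator statements:
t1 = x - n
t2 = t1 + y


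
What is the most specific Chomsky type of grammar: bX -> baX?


LHS has context (more than one symbol) and |LHS| ≤ |RHS|
Classification: Type 1 (Context-Sensitive)


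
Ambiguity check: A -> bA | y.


right-linear, alternatives start with distinct terminals 'b' vs 'y': unique leftmost derivation
Unambiguous


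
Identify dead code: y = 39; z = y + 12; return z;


y is read by z's definition; z is returned
No dead code


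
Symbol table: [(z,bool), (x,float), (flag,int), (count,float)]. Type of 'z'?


Lookup 'z' → type bool


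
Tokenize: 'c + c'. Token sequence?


Scan left to right, longest-match per lexeme
Tokens: ID(c), OP(+), ID(c)


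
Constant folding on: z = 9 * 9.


9 * 9 = 81 at compile time
Optimized: z = 81


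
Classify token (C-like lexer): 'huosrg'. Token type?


Pattern: letter/underscore followed by alphanumerics, not a keyword
Type: IDENTIFIER


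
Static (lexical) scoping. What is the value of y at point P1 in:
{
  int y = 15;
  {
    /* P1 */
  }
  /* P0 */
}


P1's block does not declare y; resolves to the enclosing declaration at depth 0
y = 15


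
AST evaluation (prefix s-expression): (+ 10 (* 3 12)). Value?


Evaluate inner: (* 3 12) = 36
Evaluate root: (+ 10 36) = 46
Result: 46


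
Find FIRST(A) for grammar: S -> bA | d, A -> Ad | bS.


Per alternative of A: FIRST(Ad) = {b}; FIRST(bS) = {b}
FIRST(A) = {b}


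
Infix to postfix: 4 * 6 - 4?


Left to right (same or higher precedence on left)
Postfix: 4 6 * 4 -


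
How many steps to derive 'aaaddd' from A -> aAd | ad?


Derivation: A => aAd => aaAdd => aaaddd
Steps: 3


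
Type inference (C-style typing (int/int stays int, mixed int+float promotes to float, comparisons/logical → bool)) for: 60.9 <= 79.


Operand types: float <= int
Rule: comparison yields bool
Result type: bool


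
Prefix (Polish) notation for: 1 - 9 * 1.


'*' binds tighter: tree is (- 1 (* 9 1))
Prefix: - 1 * 9 1


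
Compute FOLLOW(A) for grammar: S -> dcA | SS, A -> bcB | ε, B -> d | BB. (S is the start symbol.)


$ ∈ FOLLOW(S). For each A -> αBβ: add FIRST(β)\{ε} to FOLLOW(B); if β nullable, add FOLLOW(A).
FOLLOW(A) = {$, d}


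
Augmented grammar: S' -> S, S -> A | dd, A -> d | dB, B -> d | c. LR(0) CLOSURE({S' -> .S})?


Start: S' -> .S
For each item with dot before a nonterminal B, add B -> .γ for every B-production
Closure: [S' -> .S, S -> .A, S -> .dd, A -> .d, A -> .dB]


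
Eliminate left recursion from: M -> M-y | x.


Left-recursive alternatives: M-y; non-recursive: x
Introduce M': M -> xM', M' -> -yM' | ε


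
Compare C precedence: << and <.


'<<' is shift (level 8); '<' is relational (level 7)
Higher level binds tighter
'<<' has higher precedence than '<'


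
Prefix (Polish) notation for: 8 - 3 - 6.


left-to-right (same/higher precedence on left): tree is (- (- 8 3) 6)
Prefix: - - 8 3 6


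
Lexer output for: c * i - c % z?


Scan left to right, longest-match per lexeme
Tokens: ID(c), OP(*), ID(i), OP(-), ID(c), OP(%), ID(z)


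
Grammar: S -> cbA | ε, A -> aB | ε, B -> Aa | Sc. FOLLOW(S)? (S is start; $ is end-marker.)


$ ∈ FOLLOW(S). For each A -> αBβ: add FIRST(β)\{ε} to FOLLOW(B); if β nullable, add FOLLOW(A).
FOLLOW(S) = {$, c}


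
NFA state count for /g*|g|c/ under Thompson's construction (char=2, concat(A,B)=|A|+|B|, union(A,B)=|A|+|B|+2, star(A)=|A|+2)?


Syntax tree has 3 char leaf(s), 2 union(s), 1 star(s)
chars contribute 3×2 = 6; each union adds +2; each star adds +2
Total: 6 + 4 + 2 = 12 states


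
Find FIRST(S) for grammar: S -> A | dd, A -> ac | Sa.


Per alternative of S: FIRST(A) = {a, d}; FIRST(dd) = {d}
FIRST(S) = {a, d}


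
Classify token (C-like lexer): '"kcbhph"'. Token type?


Pattern: double-quoted sequence
Type: STRING_LITERAL


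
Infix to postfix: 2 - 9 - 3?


Left to right (same or higher precedence on left)
Postfix: 2 9 - 3 -


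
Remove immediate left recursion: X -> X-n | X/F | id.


Left-recursive alternatives: X-n, X/F; non-recursive: id
Introduce X': X -> idX', X' -> -nX' | /FX' | ε


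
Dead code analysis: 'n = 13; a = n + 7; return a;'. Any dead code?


n is read by a's definition; a is returned
No dead code


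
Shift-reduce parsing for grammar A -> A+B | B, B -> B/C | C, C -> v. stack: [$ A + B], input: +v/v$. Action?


handle 'A+B' on top; lookahead ∈ FOLLOW(A) = {+, $}
Action: reduce (A -> A+B)


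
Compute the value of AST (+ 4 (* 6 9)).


Evaluate inner: (* 6 9) = 54
Evaluate root: (+ 4 54) = 58
Result: 58


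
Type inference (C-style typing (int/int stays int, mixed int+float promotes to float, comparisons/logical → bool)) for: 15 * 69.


Operand types: int * int
Rule: mixed int/float promotes to float; int/int stays int
Result type: int


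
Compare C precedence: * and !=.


'*' is multiplicative (level 10); '!=' is equality (level 6)
Higher level binds tighter
'*' has higher precedence than '!='


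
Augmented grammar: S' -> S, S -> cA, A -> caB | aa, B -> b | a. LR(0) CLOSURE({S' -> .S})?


Start: S' -> .S
For each item with dot before a nonterminal B, add B -> .γ for every B-production
Closure: [S' -> .S, S -> .cA]


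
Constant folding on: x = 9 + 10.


9 + 10 = 19 at compile time
Optimized: x = 19


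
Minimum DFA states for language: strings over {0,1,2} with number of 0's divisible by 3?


Track (count of 0) mod 3: states 0..2, accept at 0
Minimal DFA: 3 states


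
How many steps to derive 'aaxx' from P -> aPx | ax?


Derivation: P => aPx => aaxx
Steps: 2


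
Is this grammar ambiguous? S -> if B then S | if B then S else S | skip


dangling else: 'if B then if B then skip else skip' parses two ways
Ambiguous


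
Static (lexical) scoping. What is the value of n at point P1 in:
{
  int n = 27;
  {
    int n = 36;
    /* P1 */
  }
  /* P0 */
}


n declared in the same block as P1
n = 36


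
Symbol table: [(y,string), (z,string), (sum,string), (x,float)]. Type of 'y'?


Lookup 'y' → type string


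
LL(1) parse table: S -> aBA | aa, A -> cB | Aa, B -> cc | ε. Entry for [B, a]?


For [B, a]: ε is nullable and 'a' ∈ FOLLOW(B)
Entry: B -> ε


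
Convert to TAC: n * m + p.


Break into single-operator statements:
t1 = n * m
t2 = t1 + p


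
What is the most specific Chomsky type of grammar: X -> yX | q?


Right-linear: every RHS is a terminal or a terminal followed by one nonterminal
Classification: Type 3 (Regular)
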